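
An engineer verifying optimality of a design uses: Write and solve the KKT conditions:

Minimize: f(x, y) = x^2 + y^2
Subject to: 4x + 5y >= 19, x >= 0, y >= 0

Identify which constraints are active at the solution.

KKT conditions for min x^2 + y^2 s.t. 4x + 5y >= 19, x >= 0, y >= 0:
Stationarity: 2x = mu*4 + mu_x, 2y = mu*5 + mu_y, with mu, mu_x, mu_y >= 0
Complementary slackness: mu*(4x + 5y - 19) = 0, mu_x*x = 0, mu_y*y = 0
(0, 0) is infeasible (4*0 + 5*0 < 19), so if mu = 0 stationarity would force x = mu_x/2 >= 0, y = mu_y/2 >= 0 with mu_x*x = mu_y*y = 0, i.e. x = y = 0: contradiction. Hence mu > 0 and 4x + 5y = 19 is active.
Try x > 0, y > 0 (so mu_x = mu_y = 0): x = 4*mu/2, y = 5*mu/2
Substitute: 4*(4*mu/2) + 5*(5*mu/2) = 19
  mu*41/2 = 19 => mu = 38/41
x* = 76/41 > 0, y* = 95/41 > 0, consistent with mu_x = mu_y = 0.
f is convex and the constraints are linear, so this KKT point is the global minimum.
f* = 361/41
Active constraints: 4x + 5y >= 19 (holds with equality, mu = 38/41 > 0); x >= 0 and y >= 0 are inactive (mu_x = mu_y = 0).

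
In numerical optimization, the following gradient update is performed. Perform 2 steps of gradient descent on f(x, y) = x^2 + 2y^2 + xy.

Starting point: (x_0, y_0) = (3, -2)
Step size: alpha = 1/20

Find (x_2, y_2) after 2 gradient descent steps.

f(x,y) = x^2 + 2y^2 + xy
grad_x = 2x + 1y, grad_y = 4y + 1x
Step 1: grad = (4, -5), (14/5, -7/4)
Step 2: grad = (77/20, -21/5), (1043/400, -77/50)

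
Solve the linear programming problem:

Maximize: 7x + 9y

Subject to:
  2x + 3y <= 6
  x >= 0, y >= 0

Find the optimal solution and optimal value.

The feasible region has vertices at [(0, 0), (3, 0), (0, 2)].
Checking objective 7x + 9y at each vertex:
  (0, 0): 7*0 + 9*0 = 0
  (3, 0): 7*3 + 9*0 = 21
  (0, 2): 7*0 + 9*2 = 18
Maximum is 21 at (3, 0).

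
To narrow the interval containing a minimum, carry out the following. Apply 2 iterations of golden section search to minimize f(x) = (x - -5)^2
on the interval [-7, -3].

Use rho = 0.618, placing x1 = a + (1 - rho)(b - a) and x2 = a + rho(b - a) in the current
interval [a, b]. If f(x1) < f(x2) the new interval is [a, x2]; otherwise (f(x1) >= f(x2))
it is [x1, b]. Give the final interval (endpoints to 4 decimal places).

Golden section search for min of f(x) = (x - -5)^2 on [-7, -3].
Each step: x1 = a + (1 - rho)(b - a), x2 = a + rho(b - a); if f(x1) < f(x2) keep [a, x2], otherwise keep [x1, b].
Step 1: [-7.0000, -3.0000], x1=-5.4720 (f=0.2228), x2=-4.5280 (f=0.2228); f(x1) = f(x2) (tie, not '<') => keep [-5.4720, -3.0000]
Step 2: [-5.4720, -3.0000], x1=-4.5277 (f=0.2231), x2=-3.9443 (f=1.1145); f(x1) < f(x2) => keep [-5.4720, -3.9443]
Final interval: [-5.4720, -3.9443]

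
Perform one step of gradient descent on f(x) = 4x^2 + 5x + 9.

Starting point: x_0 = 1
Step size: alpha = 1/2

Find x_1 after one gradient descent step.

f(x) = 4x^2 + 5x + 9
f'(x) = 8x + 5
f'(1) = 8*1 + (5) = 13
x_1 = x_0 - alpha * f'(x_0) = 1 - 1/2 * 13 = -11/2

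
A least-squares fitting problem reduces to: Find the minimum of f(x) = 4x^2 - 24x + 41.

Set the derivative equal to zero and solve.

f(x) = 4x^2 - 24x + 41
f'(x) = 8x + (-24) = 0
x = 24/8 = 3
f(3) = 5
Since f''(x) = 8 > 0, this is a minimum.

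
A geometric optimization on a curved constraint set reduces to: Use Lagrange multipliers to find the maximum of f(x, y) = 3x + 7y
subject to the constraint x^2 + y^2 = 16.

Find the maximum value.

Set up Lagrange conditions: grad f = lambda * grad g
  3 = 2*lambda*x
  7 = 2*lambda*y
From these: x/y = 3/7, so x = 3t, y = 7t for some t.
Substitute into constraint: (3t)^2 + (7t)^2 = 16
  t^2 * 58 = 16
  t = sqrt(16/58)
Maximum = 3*x + 7*y = (3^2 + 7^2)*t = 58 * sqrt(16/58) = sqrt(928)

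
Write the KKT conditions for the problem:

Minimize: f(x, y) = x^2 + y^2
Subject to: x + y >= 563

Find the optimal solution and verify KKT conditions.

KKT conditions for min x^2 + y^2 s.t. x + y >= 563:
Stationarity: 2x = mu, 2y = mu
So x = y = mu/2.
Complementary slackness: mu*(x + y - 563) = 0
Primal feasibility: x + y >= 563; dual feasibility: mu >= 0
If mu = 0 then x = y = 0, but 0 + 0 < 563 is infeasible, so the constraint is active.
Constraint active: x + y = 2*(mu/2) = 563 => mu = 563
x = y = 563/2, f = 316969/2
Verify: stationarity 2*(563/2) = 563 = mu; primal 563/2 + 563/2 = 563 >= 563; dual mu = 563 >= 0; complementary slackness 563*(563 - 563) = 0. All KKT conditions hold.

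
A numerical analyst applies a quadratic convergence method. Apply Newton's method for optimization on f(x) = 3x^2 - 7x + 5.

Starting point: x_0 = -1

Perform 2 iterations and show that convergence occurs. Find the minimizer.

f(x) = 3x^2 - 7x + 5, f'(x) = 6x + (-7), f''(x) = 6
Step 1: f'(-1) = -13, x_1 = -1 - -13/6 = 7/6
Step 2: f'(7/6) = 0, x_2 = 7/6 (converged)
Newton's method converges in 1 step for quadratics.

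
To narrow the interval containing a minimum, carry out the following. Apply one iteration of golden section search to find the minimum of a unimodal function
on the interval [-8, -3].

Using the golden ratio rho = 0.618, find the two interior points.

Golden section search on [-8, -3].
Golden ratio rho = 0.618 (approx).
Interior points:
  x_1 = -8 + (1-0.618)*5 = -6.0900
  x_2 = -8 + 0.618*5 = -4.9100
Compare f(x_1) and f(x_2) to determine which subinterval to keep.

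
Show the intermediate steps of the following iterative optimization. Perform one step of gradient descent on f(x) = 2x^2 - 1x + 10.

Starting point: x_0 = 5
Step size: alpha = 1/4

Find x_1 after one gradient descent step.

f(x) = 2x^2 - 1x + 10
f'(x) = 4x - 1
f'(5) = 4*5 + (-1) = 19
x_1 = x_0 - alpha * f'(x_0) = 5 - 1/4 * 19 = 1/4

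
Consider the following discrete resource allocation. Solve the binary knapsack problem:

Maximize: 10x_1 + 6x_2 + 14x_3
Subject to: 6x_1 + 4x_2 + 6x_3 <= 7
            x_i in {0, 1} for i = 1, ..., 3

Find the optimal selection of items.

Items: item 1 (v=10, w=6), item 2 (v=6, w=4), item 3 (v=14, w=6)
Capacity: 7
Checking all 8 subsets (w = total weight, v = total value):
  {}: w = 0, v = 0
  {1}: w = 6, v = 10
  {2}: w = 4, v = 6
  {3}: w = 6, v = 14
  {1, 2}: w = 10 > 7, infeasible
  {1, 3}: w = 12 > 7, infeasible
  {2, 3}: w = 10 > 7, infeasible
  {1, 2, 3}: w = 16 > 7, infeasible
Best feasible subset: items [3]
Total weight: 6 <= 7, total value: 14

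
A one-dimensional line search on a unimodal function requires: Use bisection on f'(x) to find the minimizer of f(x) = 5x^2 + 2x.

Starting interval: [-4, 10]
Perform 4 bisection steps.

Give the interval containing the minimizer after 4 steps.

Finding critical point of f(x) = 5x^2 + 2x using bisection on f'(x) = 10x + 2.
f'(x) = 0 when x = -1/5.
Starting interval: [-4, 10]
Step 1: mid = 3, f'(mid) = 32, new interval = [-4, 3]
Step 2: mid = -1/2, f'(mid) = -3, new interval = [-1/2, 3]
Step 3: mid = 5/4, f'(mid) = 29/2, new interval = [-1/2, 5/4]
Step 4: mid = 3/8, f'(mid) = 23/4, new interval = [-1/2, 3/8]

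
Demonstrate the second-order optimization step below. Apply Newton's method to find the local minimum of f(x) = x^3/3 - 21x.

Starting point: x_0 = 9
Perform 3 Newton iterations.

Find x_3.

f(x) = x^3/3 - 21x
f'(x) = x^2 - 21, f''(x) = 2x
Newton update: x_{n+1} = x_n - (x_n^2 - 21)/(2*x_n)
Step 1: x_0 = 9, f'=60, f''=18, x_1 = 17/3
Step 2: x_1 = 17/3, f'=100/9, f''=34/3, x_2 = 239/51
Step 3: x_2 = 239/51, f'=2500/2601, f''=478/51, x_3 = 55871/12189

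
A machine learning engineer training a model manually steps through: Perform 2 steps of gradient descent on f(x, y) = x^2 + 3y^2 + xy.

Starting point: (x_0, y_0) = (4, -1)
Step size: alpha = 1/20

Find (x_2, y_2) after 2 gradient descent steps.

f(x,y) = x^2 + 3y^2 + xy
grad_x = 2x + 1y, grad_y = 6y + 1x
Step 1: grad = (7, -2), (73/20, -9/10)
Step 2: grad = (32/5, -7/4), (333/100, -13/16)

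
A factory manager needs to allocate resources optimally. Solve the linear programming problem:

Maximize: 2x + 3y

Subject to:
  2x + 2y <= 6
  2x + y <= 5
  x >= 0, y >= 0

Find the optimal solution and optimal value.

Feasible vertices: (0, 0), (0, 3), (2, 1), (5/2, 0)
Objective 2x + 3y at each:
  (0, 0): 0
  (0, 3): 9
  (2, 1): 7
  (5/2, 0): 5
Maximum is 9 at (0, 3).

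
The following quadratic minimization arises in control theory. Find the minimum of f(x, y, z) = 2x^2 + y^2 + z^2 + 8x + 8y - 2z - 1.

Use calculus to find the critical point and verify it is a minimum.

f(x,y,z) = 2x^2 + y^2 + z^2 + 8x + 8y - 2z - 1
df/dx = 4x + (8) = 0 => x = -2
df/dy = 2y + (8) = 0 => y = -4
df/dz = 2z + (-2) = 0 => z = 1
f(-2,-4,1) = 2*(-2)^2 + 1*(-4)^2 + 1*(1)^2 + 8*(-2) + 8*(-4) + -2*(1) + -1 = -26
Hessian is diagonal with entries 4, 2, 2 > 0, confirmed minimum.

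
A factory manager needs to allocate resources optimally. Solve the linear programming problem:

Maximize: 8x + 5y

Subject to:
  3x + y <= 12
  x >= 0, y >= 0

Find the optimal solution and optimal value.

The feasible region has vertices at [(0, 0), (4, 0), (0, 12)].
Checking objective 8x + 5y at each vertex:
  (0, 0): 8*0 + 5*0 = 0
  (4, 0): 8*4 + 5*0 = 32
  (0, 12): 8*0 + 5*12 = 60
Maximum is 60 at (0, 12).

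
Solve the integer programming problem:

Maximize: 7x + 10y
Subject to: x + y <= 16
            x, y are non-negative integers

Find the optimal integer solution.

Objective: 7x + 10y, constraint: x + y <= 16
Coefficient of y is 10 > coefficient of x is 7, so allocate the entire budget to y.
Optimal: x = 0, y = 16, value = 160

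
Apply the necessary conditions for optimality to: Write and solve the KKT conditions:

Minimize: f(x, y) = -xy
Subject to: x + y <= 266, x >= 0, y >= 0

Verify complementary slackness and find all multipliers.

Problem: min -xy s.t. x + y <= 266 (multiplier lambda), x >= 0 (mu_x), y >= 0 (mu_y)
KKT stationarity: -y + lambda - mu_x = 0, -x + lambda - mu_y = 0, with lambda, mu_x, mu_y >= 0
Complementary slackness: lambda*(x + y - 266) = 0, mu_x*x = 0, mu_y*y = 0
If lambda = 0: y = -mu_x <= 0 and x = -mu_y <= 0 force x = y = 0 with f = 0; but x = y = 133 is feasible with f = -17689 < 0, so this is not the minimum. Hence lambda > 0 and x + y = 266.
Try x > 0, y > 0 (so mu_x = mu_y = 0): y = lambda, x = lambda => x = y = lambda
x + y = 266 => 2*lambda = 266 => lambda = 133
x* = y* = 133 > 0, consistent with mu_x = mu_y = 0.
(Any feasible point with x = 0 or y = 0 has f = 0 > -17689, so the minimum is not on those boundaries.)
min(-xy) = -17689 (i.e. max xy = 17689)
Multipliers: lambda = 133, mu_x = 0, mu_y = 0
Complementary slackness: lambda*(x + y - 266) = 133*(133 + 133 - 266) = 0, mu_x*x = 0*133 = 0, mu_y*y = 0*133 = 0. Satisfied.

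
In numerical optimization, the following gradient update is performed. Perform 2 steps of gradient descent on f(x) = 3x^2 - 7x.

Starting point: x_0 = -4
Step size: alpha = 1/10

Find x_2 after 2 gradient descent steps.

f(x) = 3x^2 - 7x, f'(x) = 6x + (-7)
Step 1: f'(-4) = -31, x_1 = -4 - 1/10 * -31 = -9/10
Step 2: f'(-9/10) = -62/5, x_2 = -9/10 - 1/10 * -62/5 = 17/50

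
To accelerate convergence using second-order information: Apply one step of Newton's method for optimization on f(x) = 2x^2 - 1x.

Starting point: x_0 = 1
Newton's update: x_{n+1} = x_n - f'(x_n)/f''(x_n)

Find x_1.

f(x) = 2x^2 - 1x
f'(x) = 4x + (-1), f''(x) = 4
Newton step: x_1 = x_0 - f'(x_0)/f''(x_0)
f'(1) = 3
x_1 = 1 - 3/4 = 1/4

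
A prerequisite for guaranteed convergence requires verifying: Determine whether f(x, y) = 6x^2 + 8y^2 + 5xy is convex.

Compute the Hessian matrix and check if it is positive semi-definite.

f(x,y) = 6x^2 + 8y^2 + 5xy
Hessian H = [[12, 5], [5, 16]]
trace(H) = 28, det(H) = 167
Eigenvalues: (28 +/- sqrt(116)) / 2 = 19.39, 8.615
Since both eigenvalues > 0, f is convex.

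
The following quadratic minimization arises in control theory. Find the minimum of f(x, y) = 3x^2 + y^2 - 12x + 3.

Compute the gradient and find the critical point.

f(x,y) = 3x^2 + y^2 - 12x + 3
df/dx = 6x + (-12) = 0  =>  x = 2
df/dy = 2y + (0) = 0  =>  y = 0
f(2, 0) = 3*(2)^2 + 1*(0)^2 + -12*(2) + 3 = -9
Hessian is diagonal with entries 6, 2 > 0, so this is a minimum.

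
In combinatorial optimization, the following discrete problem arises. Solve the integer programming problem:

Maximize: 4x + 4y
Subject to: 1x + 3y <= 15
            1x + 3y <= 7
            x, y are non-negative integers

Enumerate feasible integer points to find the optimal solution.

Constraint 1: 1x + 3y <= 15
Constraint 2: 1x + 3y <= 7
Feasible x range (need y >= 0): 0 <= x <= min(15/1, 7/1) => x in {0, ..., 7}.
Enumerate feasible integer points row by row (the coefficient of y is 4 > 0, so for each x the largest feasible y gives the best value):
  x = 0: y <= min((15 - 1*0)/3, (7 - 1*0)/3) => y in {0, ..., 2}; best 4*0 + 4*2 = 8
  x = 1: y <= min((15 - 1*1)/3, (7 - 1*1)/3) => y in {0, ..., 2}; best 4*1 + 4*2 = 12
  x = 2: y <= min((15 - 1*2)/3, (7 - 1*2)/3) => y in {0, ..., 1}; best 4*2 + 4*1 = 12
  x = 3: y <= min((15 - 1*3)/3, (7 - 1*3)/3) => y in {0, ..., 1}; best 4*3 + 4*1 = 16
  x = 4: y <= min((15 - 1*4)/3, (7 - 1*4)/3) => y in {0, ..., 1}; best 4*4 + 4*1 = 20
  x = 5: y <= min((15 - 1*5)/3, (7 - 1*5)/3) => y in {0}; best 4*5 + 4*0 = 20
  x = 6: y <= min((15 - 1*6)/3, (7 - 1*6)/3) => y in {0}; best 4*6 + 4*0 = 24
  x = 7: y <= min((15 - 1*7)/3, (7 - 1*7)/3) => y in {0}; best 4*7 + 4*0 = 28
The maximum 4x + 4y = 28 is achieved at x = 7, y = 0.
Check: 1*7 + 3*0 = 7 <= 15 and 1*7 + 3*0 = 7 <= 7.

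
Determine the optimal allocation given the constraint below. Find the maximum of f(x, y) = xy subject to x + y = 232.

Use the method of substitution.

Substitute y = 232 - x into f(x,y) = xy:
g(x) = x(232 - x) = 232x - x^2
g'(x) = 232 - 2x = 0  =>  x = 116
y = 232 - 116 = 116
Maximum value = 116 * 116 = 13456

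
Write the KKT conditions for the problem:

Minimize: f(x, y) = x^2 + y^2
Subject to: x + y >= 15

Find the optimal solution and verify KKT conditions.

KKT conditions for min x^2 + y^2 s.t. x + y >= 15:
Stationarity: 2x = mu, 2y = mu
So x = y = mu/2.
Complementary slackness: mu*(x + y - 15) = 0
Primal feasibility: x + y >= 15; dual feasibility: mu >= 0
If mu = 0 then x = y = 0, but 0 + 0 < 15 is infeasible, so the constraint is active.
Constraint active: x + y = 2*(mu/2) = 15 => mu = 15
x = y = 15/2, f = 225/2
Verify: stationarity 2*(15/2) = 15 = mu; primal 15/2 + 15/2 = 15 >= 15; dual mu = 15 >= 0; complementary slackness 15*(15 - 15) = 0. All KKT conditions hold.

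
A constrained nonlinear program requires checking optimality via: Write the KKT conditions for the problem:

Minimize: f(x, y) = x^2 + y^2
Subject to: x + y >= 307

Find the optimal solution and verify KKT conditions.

KKT conditions for min x^2 + y^2 s.t. x + y >= 307:
Stationarity: 2x = mu, 2y = mu
So x = y = mu/2.
Complementary slackness: mu*(x + y - 307) = 0
Primal feasibility: x + y >= 307; dual feasibility: mu >= 0
If mu = 0 then x = y = 0, but 0 + 0 < 307 is infeasible, so the constraint is active.
Constraint active: x + y = 2*(mu/2) = 307 => mu = 307
x = y = 307/2, f = 94249/2
Verify: stationarity 2*(307/2) = 307 = mu; primal 307/2 + 307/2 = 307 >= 307; dual mu = 307 >= 0; complementary slackness 307*(307 - 307) = 0. All KKT conditions hold.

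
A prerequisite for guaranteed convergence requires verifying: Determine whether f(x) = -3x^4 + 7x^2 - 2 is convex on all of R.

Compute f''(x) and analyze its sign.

f(x) = -3x^4 + 7x^2 - 2
f'(x) = -12x^3 + 14x
f''(x) = -36x^2 + 14
f''(x) = -36x^2 + 14 -> -inf as |x| -> inf
Therefore, f is not globally convex on R.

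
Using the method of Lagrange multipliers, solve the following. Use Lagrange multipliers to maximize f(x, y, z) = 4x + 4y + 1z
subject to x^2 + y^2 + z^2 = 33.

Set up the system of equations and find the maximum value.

Lagrange conditions: 4 = 2*lambda*x, 4 = 2*lambda*y, 1 = 2*lambda*z
So x:4 = y:4 = z:1, i.e. x = 4t, y = 4t, z = 1t
Constraint: t^2*(4^2 + 4^2 + 1^2) = 33
  t^2 * 33 = 33  =>  t = sqrt(1)
Maximum = 4*4t + 4*4t + 1*1t = 33*sqrt(1) = 33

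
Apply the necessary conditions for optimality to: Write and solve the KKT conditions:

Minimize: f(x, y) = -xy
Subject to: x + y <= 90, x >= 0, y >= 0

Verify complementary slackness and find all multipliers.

Problem: min -xy s.t. x + y <= 90 (multiplier lambda), x >= 0 (mu_x), y >= 0 (mu_y)
KKT stationarity: -y + lambda - mu_x = 0, -x + lambda - mu_y = 0, with lambda, mu_x, mu_y >= 0
Complementary slackness: lambda*(x + y - 90) = 0, mu_x*x = 0, mu_y*y = 0
If lambda = 0: y = -mu_x <= 0 and x = -mu_y <= 0 force x = y = 0 with f = 0; but x = y = 45 is feasible with f = -2025 < 0, so this is not the minimum. Hence lambda > 0 and x + y = 90.
Try x > 0, y > 0 (so mu_x = mu_y = 0): y = lambda, x = lambda => x = y = lambda
x + y = 90 => 2*lambda = 90 => lambda = 45
x* = y* = 45 > 0, consistent with mu_x = mu_y = 0.
(Any feasible point with x = 0 or y = 0 has f = 0 > -2025, so the minimum is not on those boundaries.)
min(-xy) = -2025 (i.e. max xy = 2025)
Multipliers: lambda = 45, mu_x = 0, mu_y = 0
Complementary slackness: lambda*(x + y - 90) = 45*(45 + 45 - 90) = 0, mu_x*x = 0*45 = 0, mu_y*y = 0*45 = 0. Satisfied.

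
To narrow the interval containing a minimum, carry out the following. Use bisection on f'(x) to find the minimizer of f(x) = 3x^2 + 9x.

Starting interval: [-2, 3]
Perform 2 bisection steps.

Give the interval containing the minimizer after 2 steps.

Finding critical point of f(x) = 3x^2 + 9x using bisection on f'(x) = 6x + 9.
f'(x) = 0 when x = -3/2.
Starting interval: [-2, 3]
Step 1: mid = 1/2, f'(mid) = 12, new interval = [-2, 1/2]
Step 2: mid = -3/4, f'(mid) = 9/2, new interval = [-2, -3/4]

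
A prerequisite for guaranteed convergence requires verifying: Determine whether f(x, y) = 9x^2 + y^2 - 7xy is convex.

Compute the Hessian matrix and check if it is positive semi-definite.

f(x,y) = 9x^2 + y^2 - 7xy
Hessian H = [[18, -7], [-7, 2]]
trace(H) = 20, det(H) = -13
Eigenvalues: (20 +/- sqrt(452)) / 2 = 20.63, -0.6301
Since not both eigenvalues positive, f is neither convex nor concave.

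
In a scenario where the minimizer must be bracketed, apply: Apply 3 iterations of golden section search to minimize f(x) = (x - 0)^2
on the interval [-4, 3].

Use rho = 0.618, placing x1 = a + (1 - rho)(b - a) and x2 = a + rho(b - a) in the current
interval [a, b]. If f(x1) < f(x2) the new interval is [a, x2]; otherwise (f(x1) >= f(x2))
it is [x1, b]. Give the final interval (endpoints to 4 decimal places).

Golden section search for min of f(x) = (x - 0)^2 on [-4, 3].
Each step: x1 = a + (1 - rho)(b - a), x2 = a + rho(b - a); if f(x1) < f(x2) keep [a, x2], otherwise keep [x1, b].
Step 1: [-4.0000, 3.0000], x1=-1.3260 (f=1.7583), x2=0.3260 (f=0.1063); f(x1) > f(x2) => keep [-1.3260, 3.0000]
Step 2: [-1.3260, 3.0000], x1=0.3265 (f=0.1066), x2=1.3475 (f=1.8157); f(x1) < f(x2) => keep [-1.3260, 1.3475]
Step 3: [-1.3260, 1.3475], x1=-0.3047 (f=0.0929), x2=0.3262 (f=0.1064); f(x1) < f(x2) => keep [-1.3260, 0.3262]
Final interval: [-1.3260, 0.3262]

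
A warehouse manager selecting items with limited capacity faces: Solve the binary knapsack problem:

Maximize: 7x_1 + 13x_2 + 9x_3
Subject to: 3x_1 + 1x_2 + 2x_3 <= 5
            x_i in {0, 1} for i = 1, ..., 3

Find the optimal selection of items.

Items: item 1 (v=7, w=3), item 2 (v=13, w=1), item 3 (v=9, w=2)
Capacity: 5
Checking all 8 subsets (w = total weight, v = total value):
  {}: w = 0, v = 0
  {1}: w = 3, v = 7
  {2}: w = 1, v = 13
  {3}: w = 2, v = 9
  {1, 2}: w = 4, v = 20
  {1, 3}: w = 5, v = 16
  {2, 3}: w = 3, v = 22
  {1, 2, 3}: w = 6 > 5, infeasible
Best feasible subset: items [2, 3]
Total weight: 3 <= 5, total value: 22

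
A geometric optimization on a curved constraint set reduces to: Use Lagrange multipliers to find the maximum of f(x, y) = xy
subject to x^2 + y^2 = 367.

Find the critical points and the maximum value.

Lagrange conditions: y = 2*lambda*x and x = 2*lambda*y
If x = 0 then y = 0, violating the constraint, so x, y != 0.
Dividing: y/x = x/y => x^2 = y^2 => y = x or y = -x
Constraint: 2x^2 = 367 => x^2 = 367/2 => x = +/-sqrt(367/2)
Critical points: (sqrt(367/2), sqrt(367/2)), (-sqrt(367/2), -sqrt(367/2)), (sqrt(367/2), -sqrt(367/2)), (-sqrt(367/2), sqrt(367/2))
  y = x:  xy = x^2 = 367/2  at (sqrt(367/2), sqrt(367/2)) and (-sqrt(367/2), -sqrt(367/2))
  y = -x: xy = -x^2 = -367/2 at (sqrt(367/2), -sqrt(367/2)) and (-sqrt(367/2), sqrt(367/2))
Maximum xy = 367/2 at (sqrt(367/2), sqrt(367/2)) and (-sqrt(367/2), -sqrt(367/2))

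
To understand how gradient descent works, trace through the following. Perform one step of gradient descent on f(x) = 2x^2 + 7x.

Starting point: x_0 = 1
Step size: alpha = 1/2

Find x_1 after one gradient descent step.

f(x) = 2x^2 + 7x
f'(x) = 4x + 7
f'(1) = 4*1 + (7) = 11
x_1 = x_0 - alpha * f'(x_0) = 1 - 1/2 * 11 = -9/2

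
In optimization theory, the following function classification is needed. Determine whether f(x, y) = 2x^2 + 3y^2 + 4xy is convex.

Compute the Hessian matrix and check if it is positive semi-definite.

f(x,y) = 2x^2 + 3y^2 + 4xy
Hessian H = [[4, 4], [4, 6]]
trace(H) = 10, det(H) = 8
Eigenvalues: (10 +/- sqrt(68)) / 2 = 9.123, 0.8769
Since both eigenvalues > 0, f is convex.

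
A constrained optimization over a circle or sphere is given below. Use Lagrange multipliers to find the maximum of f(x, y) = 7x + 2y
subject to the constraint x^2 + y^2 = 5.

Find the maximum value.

Set up Lagrange conditions: grad f = lambda * grad g
  7 = 2*lambda*x
  2 = 2*lambda*y
From these: x/y = 7/2, so x = 7t, y = 2t for some t.
Substitute into constraint: (7t)^2 + (2t)^2 = 5
  t^2 * 53 = 5
  t = sqrt(5/53)
Maximum = 7*x + 2*y = (7^2 + 2^2)*t = 53 * sqrt(5/53) = sqrt(265)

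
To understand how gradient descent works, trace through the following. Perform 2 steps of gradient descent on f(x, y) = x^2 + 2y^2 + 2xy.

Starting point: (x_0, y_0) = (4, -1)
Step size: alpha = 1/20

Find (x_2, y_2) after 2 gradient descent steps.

f(x,y) = x^2 + 2y^2 + 2xy
grad_x = 2x + 2y, grad_y = 4y + 2x
Step 1: grad = (6, 4), (37/10, -6/5)
Step 2: grad = (5, 13/5), (69/20, -133/100)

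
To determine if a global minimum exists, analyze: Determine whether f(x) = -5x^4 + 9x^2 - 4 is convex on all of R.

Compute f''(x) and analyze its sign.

f(x) = -5x^4 + 9x^2 - 4
f'(x) = -20x^3 + 18x
f''(x) = -60x^2 + 18
f''(x) = -60x^2 + 18 -> -inf as |x| -> inf
Therefore, f is not globally convex on R.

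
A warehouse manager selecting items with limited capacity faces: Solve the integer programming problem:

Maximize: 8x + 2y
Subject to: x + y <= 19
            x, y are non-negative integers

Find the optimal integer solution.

Objective: 8x + 2y, constraint: x + y <= 19
Coefficient of x is 8 >= coefficient of y is 2, so allocate the entire budget to x.
Optimal: x = 19, y = 0, value = 152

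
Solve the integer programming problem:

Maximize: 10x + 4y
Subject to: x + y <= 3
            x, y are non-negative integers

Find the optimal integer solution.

Objective: 10x + 4y, constraint: x + y <= 3
Coefficient of x is 10 >= coefficient of y is 4, so allocate the entire budget to x.
Optimal: x = 3, y = 0, value = 30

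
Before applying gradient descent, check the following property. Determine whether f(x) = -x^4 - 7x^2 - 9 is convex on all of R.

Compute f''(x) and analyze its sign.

f(x) = -x^4 - 7x^2 - 9
f'(x) = -4x^3 + -14x
f''(x) = -12x^2 + -14
f''(x) = -12x^2 + -14 <= -14 < 0 for all x
Therefore, f is concave on R.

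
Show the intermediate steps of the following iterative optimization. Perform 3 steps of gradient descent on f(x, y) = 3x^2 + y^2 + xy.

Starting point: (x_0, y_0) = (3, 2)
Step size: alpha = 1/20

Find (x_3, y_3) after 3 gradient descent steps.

f(x,y) = 3x^2 + y^2 + xy
grad_x = 6x + 1y, grad_y = 2y + 1x
Step 1: grad = (20, 7), (2, 33/20)
Step 2: grad = (273/20, 53/10), (527/400, 277/200)
Step 3: grad = (929/100, 327/80), (853/1000, 1889/1600)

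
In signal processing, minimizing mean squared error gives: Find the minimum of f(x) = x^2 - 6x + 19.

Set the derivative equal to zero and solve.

f(x) = x^2 - 6x + 19
f'(x) = 2x + (-6) = 0
x = 6/2 = 3
f(3) = 10
Since f''(x) = 2 > 0, this is a minimum.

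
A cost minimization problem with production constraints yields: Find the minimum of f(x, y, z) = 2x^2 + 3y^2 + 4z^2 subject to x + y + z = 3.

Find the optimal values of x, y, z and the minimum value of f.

Using Lagrange multipliers on f = 2x^2 + 3y^2 + 4z^2 with constraint x + y + z = 3:
Conditions: 2*2*x = lambda, 2*3*y = lambda, 2*4*z = lambda
So x = lambda/4, y = lambda/6, z = lambda/8
Substituting into constraint: lambda * (13/24) = 3
lambda = 72/13
x = 18/13, y = 12/13, z = 9/13
Minimum value = 108/13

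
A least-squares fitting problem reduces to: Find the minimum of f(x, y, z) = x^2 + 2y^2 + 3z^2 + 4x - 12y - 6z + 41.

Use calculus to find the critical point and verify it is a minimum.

f(x,y,z) = x^2 + 2y^2 + 3z^2 + 4x - 12y - 6z + 41
df/dx = 2x + (4) = 0 => x = -2
df/dy = 4y + (-12) = 0 => y = 3
df/dz = 6z + (-6) = 0 => z = 1
f(-2,3,1) = 1*(-2)^2 + 2*(3)^2 + 3*(1)^2 + 4*(-2) + -12*(3) + -6*(1) + 41 = 16
Hessian is diagonal with entries 2, 4, 6 > 0, confirmed minimum.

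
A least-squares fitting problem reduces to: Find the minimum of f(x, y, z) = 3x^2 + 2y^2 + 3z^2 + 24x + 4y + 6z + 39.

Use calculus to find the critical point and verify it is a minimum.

f(x,y,z) = 3x^2 + 2y^2 + 3z^2 + 24x + 4y + 6z + 39
df/dx = 6x + (24) = 0 => x = -4
df/dy = 4y + (4) = 0 => y = -1
df/dz = 6z + (6) = 0 => z = -1
f(-4,-1,-1) = 3*(-4)^2 + 2*(-1)^2 + 3*(-1)^2 + 24*(-4) + 4*(-1) + 6*(-1) + 39 = -14
Hessian is diagonal with entries 6, 4, 6 > 0, confirmed minimum.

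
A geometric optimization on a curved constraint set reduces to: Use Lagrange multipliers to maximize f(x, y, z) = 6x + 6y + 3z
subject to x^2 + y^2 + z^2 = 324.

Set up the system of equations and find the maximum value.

Lagrange conditions: 6 = 2*lambda*x, 6 = 2*lambda*y, 3 = 2*lambda*z
So x:6 = y:6 = z:3, i.e. x = 6t, y = 6t, z = 3t
Constraint: t^2*(6^2 + 6^2 + 3^2) = 324
  t^2 * 81 = 324  =>  t = sqrt(4)
Maximum = 6*6t + 6*6t + 3*3t = 81*sqrt(4) = 162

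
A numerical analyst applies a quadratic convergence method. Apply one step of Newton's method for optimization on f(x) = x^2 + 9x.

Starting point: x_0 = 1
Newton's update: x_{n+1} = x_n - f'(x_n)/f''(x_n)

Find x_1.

f(x) = x^2 + 9x
f'(x) = 2x + (9), f''(x) = 2
Newton step: x_1 = x_0 - f'(x_0)/f''(x_0)
f'(1) = 11
x_1 = 1 - 11/2 = -9/2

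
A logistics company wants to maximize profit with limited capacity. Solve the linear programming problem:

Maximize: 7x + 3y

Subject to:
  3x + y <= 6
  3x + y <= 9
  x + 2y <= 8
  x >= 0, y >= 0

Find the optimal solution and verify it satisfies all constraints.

Feasible vertices: (0, 0), (0, 4), (4/5, 18/5), (2, 0)
Objective 7x + 3y at each vertex:
  (0, 0): 0
  (0, 4): 12
  (4/5, 18/5): 82/5
  (2, 0): 14
Maximum is 82/5 at (4/5, 18/5).
Verify constraints at (x, y) = (4/5, 18/5):
  3*(4/5) + 1*(18/5) = 6 <= 6 (active)
  3*(4/5) + 1*(18/5) = 6 <= 9
  1*(4/5) + 2*(18/5) = 8 <= 8 (active)
  x = 4/5 >= 0, y = 18/5 >= 0. All constraints satisfied.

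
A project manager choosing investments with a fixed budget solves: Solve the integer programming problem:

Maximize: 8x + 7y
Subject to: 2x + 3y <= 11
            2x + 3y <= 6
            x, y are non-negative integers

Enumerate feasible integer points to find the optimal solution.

Constraint 1: 2x + 3y <= 11
Constraint 2: 2x + 3y <= 6
Feasible x range (need y >= 0): 0 <= x <= min(11/2, 6/2) => x in {0, ..., 3}.
Enumerate feasible integer points row by row (the coefficient of y is 7 > 0, so for each x the largest feasible y gives the best value):
  x = 0: y <= min((11 - 2*0)/3, (6 - 2*0)/3) => y in {0, ..., 2}; best 8*0 + 7*2 = 14
  x = 1: y <= min((11 - 2*1)/3, (6 - 2*1)/3) => y in {0, ..., 1}; best 8*1 + 7*1 = 15
  x = 2: y <= min((11 - 2*2)/3, (6 - 2*2)/3) => y in {0}; best 8*2 + 7*0 = 16
  x = 3: y <= min((11 - 2*3)/3, (6 - 2*3)/3) => y in {0}; best 8*3 + 7*0 = 24
The maximum 8x + 7y = 24 is achieved at x = 3, y = 0.
Check: 2*3 + 3*0 = 6 <= 11 and 2*3 + 3*0 = 6 <= 6.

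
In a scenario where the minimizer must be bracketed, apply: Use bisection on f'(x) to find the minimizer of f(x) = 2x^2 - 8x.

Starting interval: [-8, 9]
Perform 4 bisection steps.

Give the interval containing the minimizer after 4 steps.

Finding critical point of f(x) = 2x^2 - 8x using bisection on f'(x) = 4x + -8.
f'(x) = 0 when x = 2.
Starting interval: [-8, 9]
Step 1: mid = 1/2, f'(mid) = -6, new interval = [1/2, 9]
Step 2: mid = 19/4, f'(mid) = 11, new interval = [1/2, 19/4]
Step 3: mid = 21/8, f'(mid) = 5/2, new interval = [1/2, 21/8]
Step 4: mid = 25/16, f'(mid) = -7/4, new interval = [25/16, 21/8]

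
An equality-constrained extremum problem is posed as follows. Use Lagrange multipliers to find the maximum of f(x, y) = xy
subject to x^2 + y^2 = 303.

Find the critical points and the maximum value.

Lagrange conditions: y = 2*lambda*x and x = 2*lambda*y
If x = 0 then y = 0, violating the constraint, so x, y != 0.
Dividing: y/x = x/y => x^2 = y^2 => y = x or y = -x
Constraint: 2x^2 = 303 => x^2 = 303/2 => x = +/-sqrt(303/2)
Critical points: (sqrt(303/2), sqrt(303/2)), (-sqrt(303/2), -sqrt(303/2)), (sqrt(303/2), -sqrt(303/2)), (-sqrt(303/2), sqrt(303/2))
  y = x:  xy = x^2 = 303/2  at (sqrt(303/2), sqrt(303/2)) and (-sqrt(303/2), -sqrt(303/2))
  y = -x: xy = -x^2 = -303/2 at (sqrt(303/2), -sqrt(303/2)) and (-sqrt(303/2), sqrt(303/2))
Maximum xy = 303/2 at (sqrt(303/2), sqrt(303/2)) and (-sqrt(303/2), -sqrt(303/2))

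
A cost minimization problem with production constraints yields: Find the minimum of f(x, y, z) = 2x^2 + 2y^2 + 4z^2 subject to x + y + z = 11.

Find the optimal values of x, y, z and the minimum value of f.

Using Lagrange multipliers on f = 2x^2 + 2y^2 + 4z^2 with constraint x + y + z = 11:
Conditions: 2*2*x = lambda, 2*2*y = lambda, 2*4*z = lambda
So x = lambda/4, y = lambda/4, z = lambda/8
Substituting into constraint: lambda * (5/8) = 11
lambda = 88/5
x = 22/5, y = 22/5, z = 11/5
Minimum value = 484/5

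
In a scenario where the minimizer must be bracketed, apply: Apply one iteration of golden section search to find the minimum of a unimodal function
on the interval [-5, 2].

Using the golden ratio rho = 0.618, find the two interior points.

Golden section search on [-5, 2].
Golden ratio rho = 0.618 (approx).
Interior points:
  x_1 = -5 + (1-0.618)*7 = -2.3260
  x_2 = -5 + 0.618*7 = -0.6740
Compare f(x_1) and f(x_2) to determine which subinterval to keep.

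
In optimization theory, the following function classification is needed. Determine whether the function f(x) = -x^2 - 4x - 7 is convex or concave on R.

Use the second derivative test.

f(x) = -x^2 - 4x - 7
f'(x) = -2x - 4
f''(x) = -2
Since f''(x) = -2 < 0 for all x, f is concave on R.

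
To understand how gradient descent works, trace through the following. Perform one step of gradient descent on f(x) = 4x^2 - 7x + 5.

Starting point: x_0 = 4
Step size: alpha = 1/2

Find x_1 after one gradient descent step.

f(x) = 4x^2 - 7x + 5
f'(x) = 8x - 7
f'(4) = 8*4 + (-7) = 25
x_1 = x_0 - alpha * f'(x_0) = 4 - 1/2 * 25 = -17/2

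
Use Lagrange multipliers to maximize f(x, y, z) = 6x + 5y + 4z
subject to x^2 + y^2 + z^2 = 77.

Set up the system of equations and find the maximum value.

Lagrange conditions: 6 = 2*lambda*x, 5 = 2*lambda*y, 4 = 2*lambda*z
So x:6 = y:5 = z:4, i.e. x = 6t, y = 5t, z = 4t
Constraint: t^2*(6^2 + 5^2 + 4^2) = 77
  t^2 * 77 = 77  =>  t = sqrt(1)
Maximum = 6*6t + 5*5t + 4*4t = 77*sqrt(1) = 77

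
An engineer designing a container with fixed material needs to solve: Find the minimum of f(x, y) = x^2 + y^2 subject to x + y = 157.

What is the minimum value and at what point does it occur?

Substitute y = 157 - x into f(x,y) = x^2 + y^2:
g(x) = x^2 + (157 - x)^2 = 2x^2 - 314x + 24649
g'(x) = 4x - 314 = 0  =>  x = 157/2
y = 157 - 157/2 = 157/2
Minimum value = (157/2)^2 + (157/2)^2 = 24649/2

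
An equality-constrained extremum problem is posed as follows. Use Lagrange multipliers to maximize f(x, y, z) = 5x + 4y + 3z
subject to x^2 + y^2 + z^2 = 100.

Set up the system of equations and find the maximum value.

Lagrange conditions: 5 = 2*lambda*x, 4 = 2*lambda*y, 3 = 2*lambda*z
So x:5 = y:4 = z:3, i.e. x = 5t, y = 4t, z = 3t
Constraint: t^2*(5^2 + 4^2 + 3^2) = 100
  t^2 * 50 = 100  =>  t = sqrt(2)
Maximum = 5*5t + 4*4t + 3*3t = 50*sqrt(2) = sqrt(5000)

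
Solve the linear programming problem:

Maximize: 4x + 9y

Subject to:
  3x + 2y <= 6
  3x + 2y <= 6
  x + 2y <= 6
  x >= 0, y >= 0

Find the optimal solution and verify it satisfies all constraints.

Feasible vertices: (0, 0), (0, 3), (2, 0)
Objective 4x + 9y at each vertex:
  (0, 0): 0
  (0, 3): 27
  (2, 0): 8
Maximum is 27 at (0, 3).
Verify constraints at (x, y) = (0, 3):
  3*0 + 2*3 = 6 <= 6 (active)
  3*0 + 2*3 = 6 <= 6 (active)
  1*0 + 2*3 = 6 <= 6 (active)
  x = 0 >= 0, y = 3 >= 0. All constraints satisfied.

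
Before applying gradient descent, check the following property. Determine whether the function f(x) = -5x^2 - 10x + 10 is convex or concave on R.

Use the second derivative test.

f(x) = -5x^2 - 10x + 10
f'(x) = -10x - 10
f''(x) = -10
Since f''(x) = -10 < 0 for all x, f is concave on R.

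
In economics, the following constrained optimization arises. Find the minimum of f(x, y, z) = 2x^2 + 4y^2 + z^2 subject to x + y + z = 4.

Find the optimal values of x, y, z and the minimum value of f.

Using Lagrange multipliers on f = 2x^2 + 4y^2 + z^2 with constraint x + y + z = 4:
Conditions: 2*2*x = lambda, 2*4*y = lambda, 2*1*z = lambda
So x = lambda/4, y = lambda/8, z = lambda/2
Substituting into constraint: lambda * (7/8) = 4
lambda = 32/7
x = 8/7, y = 4/7, z = 16/7
Minimum value = 64/7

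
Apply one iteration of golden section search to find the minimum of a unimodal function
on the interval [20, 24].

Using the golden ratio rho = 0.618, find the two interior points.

Golden section search on [20, 24].
Golden ratio rho = 0.618 (approx).
Interior points:
  x_1 = 20 + (1-0.618)*4 = 21.5280
  x_2 = 20 + 0.618*4 = 22.4720
Compare f(x_1) and f(x_2) to determine which subinterval to keep.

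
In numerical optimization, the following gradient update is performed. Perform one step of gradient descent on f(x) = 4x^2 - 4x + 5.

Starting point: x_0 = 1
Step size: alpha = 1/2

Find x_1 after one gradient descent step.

f(x) = 4x^2 - 4x + 5
f'(x) = 8x - 4
f'(1) = 8*1 + (-4) = 4
x_1 = x_0 - alpha * f'(x_0) = 1 - 1/2 * 4 = -1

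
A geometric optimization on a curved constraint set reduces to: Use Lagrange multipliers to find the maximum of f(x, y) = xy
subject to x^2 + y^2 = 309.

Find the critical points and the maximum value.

Lagrange conditions: y = 2*lambda*x and x = 2*lambda*y
If x = 0 then y = 0, violating the constraint, so x, y != 0.
Dividing: y/x = x/y => x^2 = y^2 => y = x or y = -x
Constraint: 2x^2 = 309 => x^2 = 309/2 => x = +/-sqrt(309/2)
Critical points: (sqrt(309/2), sqrt(309/2)), (-sqrt(309/2), -sqrt(309/2)), (sqrt(309/2), -sqrt(309/2)), (-sqrt(309/2), sqrt(309/2))
  y = x:  xy = x^2 = 309/2  at (sqrt(309/2), sqrt(309/2)) and (-sqrt(309/2), -sqrt(309/2))
  y = -x: xy = -x^2 = -309/2 at (sqrt(309/2), -sqrt(309/2)) and (-sqrt(309/2), sqrt(309/2))
Maximum xy = 309/2 at (sqrt(309/2), sqrt(309/2)) and (-sqrt(309/2), -sqrt(309/2))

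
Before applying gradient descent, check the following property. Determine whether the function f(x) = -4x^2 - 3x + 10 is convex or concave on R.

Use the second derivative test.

f(x) = -4x^2 - 3x + 10
f'(x) = -8x - 3
f''(x) = -8
Since f''(x) = -8 < 0 for all x, f is concave on R.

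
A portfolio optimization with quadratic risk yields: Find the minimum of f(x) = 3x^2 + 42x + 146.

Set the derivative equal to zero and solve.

f(x) = 3x^2 + 42x + 146
f'(x) = 6x + (42) = 0
x = -42/6 = -7
f(-7) = -1
Since f''(x) = 6 > 0, this is a minimum.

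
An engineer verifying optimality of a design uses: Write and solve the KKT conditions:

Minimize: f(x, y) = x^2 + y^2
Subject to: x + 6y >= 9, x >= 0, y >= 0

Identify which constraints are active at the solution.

KKT conditions for min x^2 + y^2 s.t. 1x + 6y >= 9, x >= 0, y >= 0:
Stationarity: 2x = mu*1 + mu_x, 2y = mu*6 + mu_y, with mu, mu_x, mu_y >= 0
Complementary slackness: mu*(x + 6y - 9) = 0, mu_x*x = 0, mu_y*y = 0
(0, 0) is infeasible (1*0 + 6*0 < 9), so if mu = 0 stationarity would force x = mu_x/2 >= 0, y = mu_y/2 >= 0 with mu_x*x = mu_y*y = 0, i.e. x = y = 0: contradiction. Hence mu > 0 and x + 6y = 9 is active.
Try x > 0, y > 0 (so mu_x = mu_y = 0): x = 1*mu/2, y = 6*mu/2
Substitute: 1*(1*mu/2) + 6*(6*mu/2) = 9
  mu*37/2 = 9 => mu = 18/37
x* = 9/37 > 0, y* = 54/37 > 0, consistent with mu_x = mu_y = 0.
f is convex and the constraints are linear, so this KKT point is the global minimum.
f* = 81/37
Active constraints: x + 6y >= 9 (holds with equality, mu = 18/37 > 0); x >= 0 and y >= 0 are inactive (mu_x = mu_y = 0).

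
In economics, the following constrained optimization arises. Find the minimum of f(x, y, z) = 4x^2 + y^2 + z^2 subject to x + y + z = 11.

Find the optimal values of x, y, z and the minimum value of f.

Using Lagrange multipliers on f = 4x^2 + y^2 + z^2 with constraint x + y + z = 11:
Conditions: 2*4*x = lambda, 2*1*y = lambda, 2*1*z = lambda
So x = lambda/8, y = lambda/2, z = lambda/2
Substituting into constraint: lambda * (9/8) = 11
lambda = 88/9
x = 11/9, y = 44/9, z = 44/9
Minimum value = 484/9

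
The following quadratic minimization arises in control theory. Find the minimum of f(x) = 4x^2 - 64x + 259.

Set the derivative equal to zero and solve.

f(x) = 4x^2 - 64x + 259
f'(x) = 8x + (-64) = 0
x = 64/8 = 8
f(8) = 3
Since f''(x) = 8 > 0, this is a minimum.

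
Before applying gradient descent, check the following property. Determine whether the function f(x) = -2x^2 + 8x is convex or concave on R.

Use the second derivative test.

f(x) = -2x^2 + 8x
f'(x) = -4x + 8
f''(x) = -4
Since f''(x) = -4 < 0 for all x, f is concave on R.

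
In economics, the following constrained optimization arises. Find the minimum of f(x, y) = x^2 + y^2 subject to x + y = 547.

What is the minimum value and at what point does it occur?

Substitute y = 547 - x into f(x,y) = x^2 + y^2:
g(x) = x^2 + (547 - x)^2 = 2x^2 - 1094x + 299209
g'(x) = 4x - 1094 = 0  =>  x = 547/2
y = 547 - 547/2 = 547/2
Minimum value = (547/2)^2 + (547/2)^2 = 299209/2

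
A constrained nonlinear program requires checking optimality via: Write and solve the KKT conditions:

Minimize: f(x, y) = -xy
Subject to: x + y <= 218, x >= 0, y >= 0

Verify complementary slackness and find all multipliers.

Problem: min -xy s.t. x + y <= 218 (multiplier lambda), x >= 0 (mu_x), y >= 0 (mu_y)
KKT stationarity: -y + lambda - mu_x = 0, -x + lambda - mu_y = 0, with lambda, mu_x, mu_y >= 0
Complementary slackness: lambda*(x + y - 218) = 0, mu_x*x = 0, mu_y*y = 0
If lambda = 0: y = -mu_x <= 0 and x = -mu_y <= 0 force x = y = 0 with f = 0; but x = y = 109 is feasible with f = -11881 < 0, so this is not the minimum. Hence lambda > 0 and x + y = 218.
Try x > 0, y > 0 (so mu_x = mu_y = 0): y = lambda, x = lambda => x = y = lambda
x + y = 218 => 2*lambda = 218 => lambda = 109
x* = y* = 109 > 0, consistent with mu_x = mu_y = 0.
(Any feasible point with x = 0 or y = 0 has f = 0 > -11881, so the minimum is not on those boundaries.)
min(-xy) = -11881 (i.e. max xy = 11881)
Multipliers: lambda = 109, mu_x = 0, mu_y = 0
Complementary slackness: lambda*(x + y - 218) = 109*(109 + 109 - 218) = 0, mu_x*x = 0*109 = 0, mu_y*y = 0*109 = 0. Satisfied.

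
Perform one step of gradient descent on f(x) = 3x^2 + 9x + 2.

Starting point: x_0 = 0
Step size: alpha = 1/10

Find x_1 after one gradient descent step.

f(x) = 3x^2 + 9x + 2
f'(x) = 6x + 9
f'(0) = 6*0 + (9) = 9
x_1 = x_0 - alpha * f'(x_0) = 0 - 1/10 * 9 = -9/10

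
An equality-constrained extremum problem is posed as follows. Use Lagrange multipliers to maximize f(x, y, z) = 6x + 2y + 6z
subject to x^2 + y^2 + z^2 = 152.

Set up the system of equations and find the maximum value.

Lagrange conditions: 6 = 2*lambda*x, 2 = 2*lambda*y, 6 = 2*lambda*z
So x:6 = y:2 = z:6, i.e. x = 6t, y = 2t, z = 6t
Constraint: t^2*(6^2 + 2^2 + 6^2) = 152
  t^2 * 76 = 152  =>  t = sqrt(2)
Maximum = 6*6t + 2*2t + 6*6t = 76*sqrt(2) = sqrt(11552)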